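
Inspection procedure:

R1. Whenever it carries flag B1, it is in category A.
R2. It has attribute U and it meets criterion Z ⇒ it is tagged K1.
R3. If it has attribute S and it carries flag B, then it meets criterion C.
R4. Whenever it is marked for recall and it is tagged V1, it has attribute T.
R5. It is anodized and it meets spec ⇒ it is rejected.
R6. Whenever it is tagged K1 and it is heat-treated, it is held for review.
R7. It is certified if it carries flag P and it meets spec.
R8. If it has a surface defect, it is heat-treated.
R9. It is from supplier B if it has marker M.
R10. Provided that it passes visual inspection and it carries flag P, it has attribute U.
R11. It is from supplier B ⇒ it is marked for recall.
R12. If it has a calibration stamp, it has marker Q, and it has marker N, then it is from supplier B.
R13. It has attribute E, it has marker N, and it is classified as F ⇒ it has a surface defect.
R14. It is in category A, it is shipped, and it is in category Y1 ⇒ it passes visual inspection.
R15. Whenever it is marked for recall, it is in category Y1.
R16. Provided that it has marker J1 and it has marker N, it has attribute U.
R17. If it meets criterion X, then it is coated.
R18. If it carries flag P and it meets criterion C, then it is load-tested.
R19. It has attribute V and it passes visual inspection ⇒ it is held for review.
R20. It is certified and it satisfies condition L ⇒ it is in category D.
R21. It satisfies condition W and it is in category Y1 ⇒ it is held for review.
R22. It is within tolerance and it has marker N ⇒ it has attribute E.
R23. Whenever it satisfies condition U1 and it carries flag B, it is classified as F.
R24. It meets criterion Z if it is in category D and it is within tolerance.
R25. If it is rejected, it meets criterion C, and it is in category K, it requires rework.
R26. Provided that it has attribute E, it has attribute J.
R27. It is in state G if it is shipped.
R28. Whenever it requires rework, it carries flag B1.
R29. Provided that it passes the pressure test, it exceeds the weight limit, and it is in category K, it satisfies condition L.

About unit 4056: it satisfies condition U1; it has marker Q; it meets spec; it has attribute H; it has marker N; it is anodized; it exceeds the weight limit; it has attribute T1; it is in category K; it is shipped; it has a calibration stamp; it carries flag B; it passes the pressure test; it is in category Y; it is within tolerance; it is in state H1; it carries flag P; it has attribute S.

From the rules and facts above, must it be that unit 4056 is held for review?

By R3 (it has attribute S, it carries flag B): it meets criterion C.
By R5 (it is anodized, it meets spec): it is rejected.
By R7 (it carries flag P, it meets spec): it is certified.
By R12 (it has a calibration stamp, it has marker Q, it has marker N): it is from supplier B.
By R22 (it is within tolerance, it has marker N): it has attribute E.
By R23 (it satisfies condition U1, it carries flag B): it is classified as F.
By R25 (it is rejected, it meets criterion C, it is in category K): it requires rework.
By R28 (it requires rework): it carries flag B1.
By R29 (it passes the pressure test, it exceeds the weight limit, it is in category K): it satisfies condition L.
By R1 (it carries flag B1): it is in category A.
By R11 (it is from supplier B): it is marked for recall.
By R13 (it has attribute E, it has marker N, it is classified as F): it has a surface defect.
By R15 (it is marked for recall): it is in category Y1.
By R20 (it is certified, it satisfies condition L): it is in category D.
By R24 (it is in category D, it is within tolerance): it meets criterion Z.
By R8 (it has a surface defect): it is heat-treated.
By R14 (it is in category A, it is shipped, it is in category Y1): it passes visual inspection.
By R10 (it passes visual inspection, it carries flag P): it has attribute U.
By R2 (it has attribute U, it meets criterion Z): it is tagged K1.
By R6 (it is tagged K1, it is heat-treated): it is held for review.

Yes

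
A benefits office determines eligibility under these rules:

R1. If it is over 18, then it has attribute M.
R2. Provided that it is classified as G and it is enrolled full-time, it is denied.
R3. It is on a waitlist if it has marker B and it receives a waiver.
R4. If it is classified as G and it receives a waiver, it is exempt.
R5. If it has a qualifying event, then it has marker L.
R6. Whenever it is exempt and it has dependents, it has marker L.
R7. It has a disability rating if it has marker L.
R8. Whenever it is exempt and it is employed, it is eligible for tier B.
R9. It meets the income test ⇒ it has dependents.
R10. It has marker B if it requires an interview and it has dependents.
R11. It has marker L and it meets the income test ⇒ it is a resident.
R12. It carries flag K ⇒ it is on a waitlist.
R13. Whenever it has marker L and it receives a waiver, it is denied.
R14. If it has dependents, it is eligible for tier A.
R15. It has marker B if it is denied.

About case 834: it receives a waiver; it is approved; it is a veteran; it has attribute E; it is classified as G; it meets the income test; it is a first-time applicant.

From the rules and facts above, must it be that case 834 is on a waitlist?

Yes

By R4 (it is classified as G, it receives a waiver): it is exempt.
By R9 (it meets the income test): it has dependents.
By R6 (it is exempt, it has dependents): it has marker L.
By R13 (it has marker L, it receives a waiver): it is denied.
By R15 (it is denied): it has marker B.
By R3 (it has marker B, it receives a waiver): it is on a waitlist.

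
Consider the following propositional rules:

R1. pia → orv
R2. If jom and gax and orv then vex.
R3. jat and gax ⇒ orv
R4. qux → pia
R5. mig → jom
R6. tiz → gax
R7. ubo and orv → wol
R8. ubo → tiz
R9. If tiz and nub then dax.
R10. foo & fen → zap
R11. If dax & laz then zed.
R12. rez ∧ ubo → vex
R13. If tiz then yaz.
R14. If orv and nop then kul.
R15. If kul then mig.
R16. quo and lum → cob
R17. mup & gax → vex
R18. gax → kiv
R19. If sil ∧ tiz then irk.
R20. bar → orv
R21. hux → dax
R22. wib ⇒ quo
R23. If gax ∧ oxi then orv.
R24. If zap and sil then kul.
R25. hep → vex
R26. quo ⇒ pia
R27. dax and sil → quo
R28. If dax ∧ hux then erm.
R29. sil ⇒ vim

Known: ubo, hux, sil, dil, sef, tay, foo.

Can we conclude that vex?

Forward chaining from the given facts derives: tiz, yaz, irk, dax, quo, erm, vim, gax, kiv, pia, orv, wol.
Rules concluding vex: R2 needs jom; R12 needs rez; R17 needs mup; R25 needs hep — none of these are established.

No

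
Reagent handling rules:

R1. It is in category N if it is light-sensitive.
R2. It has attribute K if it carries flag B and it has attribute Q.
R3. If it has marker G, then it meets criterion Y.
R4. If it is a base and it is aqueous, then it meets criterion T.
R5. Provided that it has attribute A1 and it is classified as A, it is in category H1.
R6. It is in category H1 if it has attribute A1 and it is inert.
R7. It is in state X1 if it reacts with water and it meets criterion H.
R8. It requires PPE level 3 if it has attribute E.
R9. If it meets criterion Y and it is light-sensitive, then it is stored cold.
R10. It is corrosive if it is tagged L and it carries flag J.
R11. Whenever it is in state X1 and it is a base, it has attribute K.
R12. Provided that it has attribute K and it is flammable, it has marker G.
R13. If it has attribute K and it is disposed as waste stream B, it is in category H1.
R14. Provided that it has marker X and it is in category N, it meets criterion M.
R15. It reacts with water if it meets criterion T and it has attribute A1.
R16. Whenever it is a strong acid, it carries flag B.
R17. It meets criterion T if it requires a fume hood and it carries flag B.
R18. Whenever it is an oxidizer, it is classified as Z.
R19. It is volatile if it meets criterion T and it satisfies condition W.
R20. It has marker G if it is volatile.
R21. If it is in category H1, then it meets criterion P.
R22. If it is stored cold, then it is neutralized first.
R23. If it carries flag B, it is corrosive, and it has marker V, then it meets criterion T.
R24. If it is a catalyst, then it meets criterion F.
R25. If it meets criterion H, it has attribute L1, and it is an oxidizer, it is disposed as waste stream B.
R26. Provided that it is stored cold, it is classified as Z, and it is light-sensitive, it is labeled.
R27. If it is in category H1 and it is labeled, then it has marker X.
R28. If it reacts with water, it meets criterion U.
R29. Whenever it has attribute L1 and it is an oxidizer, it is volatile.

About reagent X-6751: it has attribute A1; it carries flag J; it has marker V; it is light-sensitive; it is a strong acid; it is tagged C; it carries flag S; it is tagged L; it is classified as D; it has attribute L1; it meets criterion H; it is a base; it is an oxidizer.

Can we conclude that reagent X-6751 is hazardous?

No

Forward chaining from the given facts derives: is in category N, is corrosive, carries flag B, is classified as Z, meets criterion T, is disposed as waste stream B, is volatile, reacts with water, has marker G, meets criterion U, meets criterion Y, is in state X1, is stored cold, has attribute K, is in category H1, meets criterion P, is neutralized first, is labeled, has marker X, meets criterion M.
No rule has "it is hazardous" as its conclusion, and it is not among the given facts.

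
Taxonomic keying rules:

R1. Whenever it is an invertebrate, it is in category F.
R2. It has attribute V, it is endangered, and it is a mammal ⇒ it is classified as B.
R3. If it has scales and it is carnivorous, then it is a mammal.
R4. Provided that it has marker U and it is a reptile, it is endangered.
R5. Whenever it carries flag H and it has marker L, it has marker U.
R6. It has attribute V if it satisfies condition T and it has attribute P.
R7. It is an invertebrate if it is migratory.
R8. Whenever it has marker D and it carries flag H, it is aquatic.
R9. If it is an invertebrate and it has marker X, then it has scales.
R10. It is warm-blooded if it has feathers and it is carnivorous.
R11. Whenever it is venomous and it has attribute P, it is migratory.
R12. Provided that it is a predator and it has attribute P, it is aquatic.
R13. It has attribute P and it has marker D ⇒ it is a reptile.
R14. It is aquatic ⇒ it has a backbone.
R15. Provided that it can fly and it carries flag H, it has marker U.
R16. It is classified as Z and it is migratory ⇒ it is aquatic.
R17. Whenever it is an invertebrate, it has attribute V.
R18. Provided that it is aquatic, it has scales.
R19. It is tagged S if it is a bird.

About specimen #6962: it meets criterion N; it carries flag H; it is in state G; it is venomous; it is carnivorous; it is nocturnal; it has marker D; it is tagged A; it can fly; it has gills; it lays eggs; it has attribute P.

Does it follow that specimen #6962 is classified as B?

By R8 (it has marker D, it carries flag H): it is aquatic.
By R11 (it is venomous, it has attribute P): it is migratory.
By R13 (it has attribute P, it has marker D): it is a reptile.
By R15 (it can fly, it carries flag H): it has marker U.
By R18 (it is aquatic): it has scales.
By R3 (it has scales, it is carnivorous): it is a mammal.
By R4 (it has marker U, it is a reptile): it is endangered.
By R7 (it is migratory): it is an invertebrate.
By R17 (it is an invertebrate): it has attribute V.
By R2 (it has attribute V, it is endangered, it is a mammal): it is classified as B.

Yes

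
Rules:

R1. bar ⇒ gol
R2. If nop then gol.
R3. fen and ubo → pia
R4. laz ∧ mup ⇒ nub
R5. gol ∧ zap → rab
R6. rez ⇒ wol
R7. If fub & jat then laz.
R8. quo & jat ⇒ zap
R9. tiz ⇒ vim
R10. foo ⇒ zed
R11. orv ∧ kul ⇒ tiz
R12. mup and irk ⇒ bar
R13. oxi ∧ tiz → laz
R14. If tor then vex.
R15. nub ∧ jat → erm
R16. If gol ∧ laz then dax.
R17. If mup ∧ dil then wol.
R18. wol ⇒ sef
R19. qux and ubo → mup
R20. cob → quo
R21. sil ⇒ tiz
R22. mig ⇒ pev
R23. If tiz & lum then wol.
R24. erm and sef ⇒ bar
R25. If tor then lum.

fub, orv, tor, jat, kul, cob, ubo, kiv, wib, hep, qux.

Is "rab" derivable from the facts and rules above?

laz  (by R7: fub, jat)
tiz  (by R11: orv, kul)
mup  (by R19: qux, ubo)
quo  (by R20: cob)
lum  (by R25: tor)
nub  (by R4: laz, mup)
zap  (by R8: quo, jat)
erm  (by R15: nub, jat)
wol  (by R23: tiz, lum)
sef  (by R18: wol)
bar  (by R24: erm, sef)
gol  (by R1: bar)
rab  (by R5: gol, zap)

Yes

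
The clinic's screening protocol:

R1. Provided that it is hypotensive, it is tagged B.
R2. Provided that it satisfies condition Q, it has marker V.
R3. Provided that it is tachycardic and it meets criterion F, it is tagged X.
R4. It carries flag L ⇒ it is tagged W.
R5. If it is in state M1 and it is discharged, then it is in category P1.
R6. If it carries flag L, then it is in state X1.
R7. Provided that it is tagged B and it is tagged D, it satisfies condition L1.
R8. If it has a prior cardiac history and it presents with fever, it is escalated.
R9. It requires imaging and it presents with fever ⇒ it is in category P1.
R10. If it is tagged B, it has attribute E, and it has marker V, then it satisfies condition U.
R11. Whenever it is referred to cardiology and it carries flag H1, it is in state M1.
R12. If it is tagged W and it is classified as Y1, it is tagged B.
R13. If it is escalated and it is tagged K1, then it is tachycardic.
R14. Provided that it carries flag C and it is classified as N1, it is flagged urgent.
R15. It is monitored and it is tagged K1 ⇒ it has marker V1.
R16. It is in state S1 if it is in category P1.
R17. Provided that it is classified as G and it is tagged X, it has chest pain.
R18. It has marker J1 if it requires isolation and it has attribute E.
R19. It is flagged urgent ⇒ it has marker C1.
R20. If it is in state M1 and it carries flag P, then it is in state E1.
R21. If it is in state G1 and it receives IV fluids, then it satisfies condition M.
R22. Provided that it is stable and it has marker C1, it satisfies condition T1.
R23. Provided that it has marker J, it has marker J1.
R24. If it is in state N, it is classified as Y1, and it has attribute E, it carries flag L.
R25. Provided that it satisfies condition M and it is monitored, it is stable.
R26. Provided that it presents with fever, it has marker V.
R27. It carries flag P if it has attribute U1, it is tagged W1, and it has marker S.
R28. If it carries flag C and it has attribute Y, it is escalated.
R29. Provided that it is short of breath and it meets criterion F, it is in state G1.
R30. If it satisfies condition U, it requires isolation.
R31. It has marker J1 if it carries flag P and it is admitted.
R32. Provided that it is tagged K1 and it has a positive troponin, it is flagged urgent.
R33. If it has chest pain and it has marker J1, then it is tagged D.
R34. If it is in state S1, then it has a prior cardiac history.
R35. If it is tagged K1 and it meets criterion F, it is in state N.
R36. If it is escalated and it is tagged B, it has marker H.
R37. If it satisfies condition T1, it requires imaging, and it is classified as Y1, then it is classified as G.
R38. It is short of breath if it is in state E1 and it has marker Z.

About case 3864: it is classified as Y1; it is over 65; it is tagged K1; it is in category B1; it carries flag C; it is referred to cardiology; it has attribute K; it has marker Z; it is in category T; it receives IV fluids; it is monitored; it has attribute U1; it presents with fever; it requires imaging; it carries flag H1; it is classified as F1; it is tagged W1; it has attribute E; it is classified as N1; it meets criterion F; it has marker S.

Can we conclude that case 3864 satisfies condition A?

Forward chaining from the given facts derives: is in category P1, is in state M1, is flagged urgent, has marker V1, is in state S1, has marker C1, has marker V, carries flag P, has a prior cardiac history, is in state N, is escalated, is tachycardic, is in state E1, carries flag L, is short of breath, is tagged X, is tagged W, is in state X1, is tagged B, is in state G1, has marker H, satisfies condition U, satisfies condition M, is stable, requires isolation, has marker J1, satisfies condition T1, is classified as G, has chest pain, is tagged D, satisfies condition L1.
No rule has "it satisfies condition A" as its conclusion, and it is not among the given facts.

No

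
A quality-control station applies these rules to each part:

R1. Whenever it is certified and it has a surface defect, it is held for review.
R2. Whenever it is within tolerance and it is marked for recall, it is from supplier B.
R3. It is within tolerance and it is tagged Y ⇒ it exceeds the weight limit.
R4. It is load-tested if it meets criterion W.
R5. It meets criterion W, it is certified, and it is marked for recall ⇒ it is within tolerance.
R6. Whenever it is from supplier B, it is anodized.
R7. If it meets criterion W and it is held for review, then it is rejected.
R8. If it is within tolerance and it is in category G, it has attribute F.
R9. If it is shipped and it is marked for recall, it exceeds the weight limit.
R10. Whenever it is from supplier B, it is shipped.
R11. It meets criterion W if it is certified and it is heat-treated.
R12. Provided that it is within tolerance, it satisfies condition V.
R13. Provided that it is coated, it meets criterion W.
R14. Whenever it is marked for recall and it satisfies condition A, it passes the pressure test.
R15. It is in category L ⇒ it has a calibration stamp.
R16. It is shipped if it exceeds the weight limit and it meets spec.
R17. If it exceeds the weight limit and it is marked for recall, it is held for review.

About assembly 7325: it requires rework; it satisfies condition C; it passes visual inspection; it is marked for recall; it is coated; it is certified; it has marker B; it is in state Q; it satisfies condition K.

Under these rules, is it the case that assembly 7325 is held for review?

By R13 (it is coated): it meets criterion W.
By R5 (it meets criterion W, it is certified, it is marked for recall): it is within tolerance.
By R2 (it is within tolerance, it is marked for recall): it is from supplier B.
By R10 (it is from supplier B): it is shipped.
By R9 (it is shipped, it is marked for recall): it exceeds the weight limit.
By R17 (it exceeds the weight limit, it is marked for recall): it is held for review.

Yes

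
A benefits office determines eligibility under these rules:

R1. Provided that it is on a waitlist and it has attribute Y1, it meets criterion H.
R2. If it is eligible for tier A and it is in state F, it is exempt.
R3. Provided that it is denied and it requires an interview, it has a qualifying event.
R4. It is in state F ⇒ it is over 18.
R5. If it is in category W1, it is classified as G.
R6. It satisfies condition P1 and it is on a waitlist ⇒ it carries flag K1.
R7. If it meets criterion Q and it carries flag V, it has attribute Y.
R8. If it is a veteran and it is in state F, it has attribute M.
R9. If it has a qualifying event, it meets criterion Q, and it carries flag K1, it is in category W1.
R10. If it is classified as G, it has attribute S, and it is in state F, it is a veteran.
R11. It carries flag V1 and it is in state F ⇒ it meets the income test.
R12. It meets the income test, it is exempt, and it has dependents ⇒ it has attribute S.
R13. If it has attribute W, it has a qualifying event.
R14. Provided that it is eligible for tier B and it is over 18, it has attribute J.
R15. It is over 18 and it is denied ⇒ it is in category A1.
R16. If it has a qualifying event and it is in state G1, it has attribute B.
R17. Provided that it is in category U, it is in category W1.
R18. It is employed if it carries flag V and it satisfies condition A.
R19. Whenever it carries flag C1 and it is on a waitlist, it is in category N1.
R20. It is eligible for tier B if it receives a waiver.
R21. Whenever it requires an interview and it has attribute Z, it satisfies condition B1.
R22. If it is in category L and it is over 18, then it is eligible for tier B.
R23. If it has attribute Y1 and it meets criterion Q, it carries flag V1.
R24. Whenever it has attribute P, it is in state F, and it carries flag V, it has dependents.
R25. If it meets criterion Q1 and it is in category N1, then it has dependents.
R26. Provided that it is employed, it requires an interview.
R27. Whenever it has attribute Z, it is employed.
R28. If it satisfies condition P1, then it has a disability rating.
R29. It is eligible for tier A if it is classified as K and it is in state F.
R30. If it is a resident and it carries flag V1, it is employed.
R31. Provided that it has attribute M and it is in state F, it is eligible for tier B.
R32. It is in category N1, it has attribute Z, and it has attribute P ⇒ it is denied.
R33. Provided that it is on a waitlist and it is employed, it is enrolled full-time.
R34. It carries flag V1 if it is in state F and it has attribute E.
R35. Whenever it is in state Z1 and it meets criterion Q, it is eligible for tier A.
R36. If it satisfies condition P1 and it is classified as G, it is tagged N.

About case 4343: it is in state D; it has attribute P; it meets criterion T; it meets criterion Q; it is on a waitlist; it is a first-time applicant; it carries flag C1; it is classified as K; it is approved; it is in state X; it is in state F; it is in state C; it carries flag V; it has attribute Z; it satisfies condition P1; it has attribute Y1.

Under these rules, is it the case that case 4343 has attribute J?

By R4 (it is in state F): it is over 18.
By R6 (it satisfies condition P1, it is on a waitlist): it carries flag K1.
By R19 (it carries flag C1, it is on a waitlist): it is in category N1.
By R23 (it has attribute Y1, it meets criterion Q): it carries flag V1.
By R24 (it has attribute P, it is in state F, it carries flag V): it has dependents.
By R27 (it has attribute Z): it is employed.
By R29 (it is classified as K, it is in state F): it is eligible for tier A.
By R32 (it is in category N1, it has attribute Z, it has attribute P): it is denied.
By R2 (it is eligible for tier A, it is in state F): it is exempt.
By R11 (it carries flag V1, it is in state F): it meets the income test.
By R12 (it meets the income test, it is exempt, it has dependents): it has attribute S.
By R26 (it is employed): it requires an interview.
By R3 (it is denied, it requires an interview): it has a qualifying event.
By R9 (it has a qualifying event, it meets criterion Q, it carries flag K1): it is in category W1.
By R5 (it is in category W1): it is classified as G.
By R10 (it is classified as G, it has attribute S, it is in state F): it is a veteran.
By R8 (it is a veteran, it is in state F): it has attribute M.
By R31 (it has attribute M, it is in state F): it is eligible for tier B.
By R14 (it is eligible for tier B, it is over 18): it has attribute J.

Yes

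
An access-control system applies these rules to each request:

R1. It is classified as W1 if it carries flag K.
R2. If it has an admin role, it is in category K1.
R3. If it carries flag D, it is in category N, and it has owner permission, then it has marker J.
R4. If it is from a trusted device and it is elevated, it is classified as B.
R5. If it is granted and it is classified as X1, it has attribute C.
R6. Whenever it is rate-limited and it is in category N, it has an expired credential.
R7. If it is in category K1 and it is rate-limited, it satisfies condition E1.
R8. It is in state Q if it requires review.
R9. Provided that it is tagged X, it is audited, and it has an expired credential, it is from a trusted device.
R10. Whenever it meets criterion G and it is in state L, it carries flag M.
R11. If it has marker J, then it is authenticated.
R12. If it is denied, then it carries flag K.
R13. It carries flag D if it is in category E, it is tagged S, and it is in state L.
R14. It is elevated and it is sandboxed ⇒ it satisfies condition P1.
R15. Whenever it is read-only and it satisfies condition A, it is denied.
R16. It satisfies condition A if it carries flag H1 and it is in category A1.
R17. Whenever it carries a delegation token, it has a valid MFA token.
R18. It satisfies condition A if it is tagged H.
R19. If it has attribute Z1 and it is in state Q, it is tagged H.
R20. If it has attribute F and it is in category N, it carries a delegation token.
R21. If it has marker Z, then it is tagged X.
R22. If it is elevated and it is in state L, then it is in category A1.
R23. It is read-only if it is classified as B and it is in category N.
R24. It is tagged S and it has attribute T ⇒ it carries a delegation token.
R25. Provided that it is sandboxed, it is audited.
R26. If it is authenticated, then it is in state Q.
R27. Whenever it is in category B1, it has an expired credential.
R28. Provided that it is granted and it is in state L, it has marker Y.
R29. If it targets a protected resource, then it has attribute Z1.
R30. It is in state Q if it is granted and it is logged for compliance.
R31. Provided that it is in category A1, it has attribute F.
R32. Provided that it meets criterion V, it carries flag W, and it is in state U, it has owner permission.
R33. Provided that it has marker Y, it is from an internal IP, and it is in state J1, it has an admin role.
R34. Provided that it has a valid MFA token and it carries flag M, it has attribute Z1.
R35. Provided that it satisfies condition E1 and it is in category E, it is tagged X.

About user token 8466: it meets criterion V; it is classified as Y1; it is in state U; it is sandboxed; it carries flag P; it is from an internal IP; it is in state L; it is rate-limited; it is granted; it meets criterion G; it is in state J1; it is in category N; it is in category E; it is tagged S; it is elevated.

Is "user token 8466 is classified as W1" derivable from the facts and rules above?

No

Forward chaining from the given facts derives: has an expired credential, carries flag M, carries flag D, satisfies condition P1, is in category A1, is audited, has marker Y, has attribute F, has an admin role, is in category K1, satisfies condition E1, carries a delegation token, is tagged X, is from a trusted device, has a valid MFA token, has attribute Z1, is classified as B, is read-only.
The only rule concluding "it is classified as W1" is R1, which needs "it carries flag K"; that is never established.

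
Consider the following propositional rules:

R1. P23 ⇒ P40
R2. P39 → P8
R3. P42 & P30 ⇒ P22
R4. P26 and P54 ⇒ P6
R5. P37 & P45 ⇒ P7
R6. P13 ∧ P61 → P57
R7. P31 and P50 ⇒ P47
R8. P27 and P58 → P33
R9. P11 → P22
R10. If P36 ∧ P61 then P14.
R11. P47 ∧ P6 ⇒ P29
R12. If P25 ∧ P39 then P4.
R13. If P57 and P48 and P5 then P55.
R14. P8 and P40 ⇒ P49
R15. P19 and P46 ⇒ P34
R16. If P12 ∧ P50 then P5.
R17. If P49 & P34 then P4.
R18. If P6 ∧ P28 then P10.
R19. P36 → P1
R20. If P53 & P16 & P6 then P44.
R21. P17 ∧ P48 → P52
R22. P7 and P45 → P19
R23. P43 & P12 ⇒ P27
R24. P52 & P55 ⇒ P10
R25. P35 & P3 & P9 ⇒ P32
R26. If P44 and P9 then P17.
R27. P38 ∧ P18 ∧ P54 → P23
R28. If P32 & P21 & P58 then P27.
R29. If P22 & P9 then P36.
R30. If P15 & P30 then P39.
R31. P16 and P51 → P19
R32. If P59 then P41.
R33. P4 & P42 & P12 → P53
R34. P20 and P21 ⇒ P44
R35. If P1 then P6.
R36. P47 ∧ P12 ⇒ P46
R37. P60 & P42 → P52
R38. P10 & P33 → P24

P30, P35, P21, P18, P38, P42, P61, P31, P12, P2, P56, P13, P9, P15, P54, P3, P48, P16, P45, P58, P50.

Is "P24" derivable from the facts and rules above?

No

Forward chaining from the given facts derives: P22, P57, P47, P5, P32, P23, P27, P36, P39, P46, P40, P8, P33, P14, P55, P49, P1, P6, P29.
The only rule concluding P24 is R38, which needs P10; that is never established.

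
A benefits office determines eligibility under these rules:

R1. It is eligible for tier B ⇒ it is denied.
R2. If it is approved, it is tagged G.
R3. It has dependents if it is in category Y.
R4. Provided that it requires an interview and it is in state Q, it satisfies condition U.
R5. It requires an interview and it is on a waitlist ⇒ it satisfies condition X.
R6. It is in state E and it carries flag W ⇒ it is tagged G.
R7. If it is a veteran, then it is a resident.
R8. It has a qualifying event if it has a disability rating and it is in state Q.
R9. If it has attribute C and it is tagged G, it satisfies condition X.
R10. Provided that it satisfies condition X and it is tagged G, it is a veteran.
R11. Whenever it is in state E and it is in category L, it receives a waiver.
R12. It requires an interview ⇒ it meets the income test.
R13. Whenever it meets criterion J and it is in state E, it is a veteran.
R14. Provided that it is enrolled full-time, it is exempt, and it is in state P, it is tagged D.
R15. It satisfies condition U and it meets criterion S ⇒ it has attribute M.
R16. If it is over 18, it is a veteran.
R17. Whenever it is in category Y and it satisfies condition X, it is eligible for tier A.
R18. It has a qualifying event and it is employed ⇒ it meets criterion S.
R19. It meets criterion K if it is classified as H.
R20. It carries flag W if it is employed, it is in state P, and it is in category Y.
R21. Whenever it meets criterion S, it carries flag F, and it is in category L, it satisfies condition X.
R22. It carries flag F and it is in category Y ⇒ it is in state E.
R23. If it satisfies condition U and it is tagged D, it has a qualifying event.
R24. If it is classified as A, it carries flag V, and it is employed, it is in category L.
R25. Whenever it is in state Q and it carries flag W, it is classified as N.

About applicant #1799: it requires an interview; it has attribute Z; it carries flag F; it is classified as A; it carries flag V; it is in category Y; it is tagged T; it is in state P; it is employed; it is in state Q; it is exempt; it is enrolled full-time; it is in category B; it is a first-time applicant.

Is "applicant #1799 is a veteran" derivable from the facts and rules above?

Yes

By R4 (it requires an interview, it is in state Q): it satisfies condition U.
By R14 (it is enrolled full-time, it is exempt, it is in state P): it is tagged D.
By R20 (it is employed, it is in state P, it is in category Y): it carries flag W.
By R22 (it carries flag F, it is in category Y): it is in state E.
By R23 (it satisfies condition U, it is tagged D): it has a qualifying event.
By R24 (it is classified as A, it carries flag V, it is employed): it is in category L.
By R6 (it is in state E, it carries flag W): it is tagged G.
By R18 (it has a qualifying event, it is employed): it meets criterion S.
By R21 (it meets criterion S, it carries flag F, it is in category L): it satisfies condition X.
By R10 (it satisfies condition X, it is tagged G): it is a veteran.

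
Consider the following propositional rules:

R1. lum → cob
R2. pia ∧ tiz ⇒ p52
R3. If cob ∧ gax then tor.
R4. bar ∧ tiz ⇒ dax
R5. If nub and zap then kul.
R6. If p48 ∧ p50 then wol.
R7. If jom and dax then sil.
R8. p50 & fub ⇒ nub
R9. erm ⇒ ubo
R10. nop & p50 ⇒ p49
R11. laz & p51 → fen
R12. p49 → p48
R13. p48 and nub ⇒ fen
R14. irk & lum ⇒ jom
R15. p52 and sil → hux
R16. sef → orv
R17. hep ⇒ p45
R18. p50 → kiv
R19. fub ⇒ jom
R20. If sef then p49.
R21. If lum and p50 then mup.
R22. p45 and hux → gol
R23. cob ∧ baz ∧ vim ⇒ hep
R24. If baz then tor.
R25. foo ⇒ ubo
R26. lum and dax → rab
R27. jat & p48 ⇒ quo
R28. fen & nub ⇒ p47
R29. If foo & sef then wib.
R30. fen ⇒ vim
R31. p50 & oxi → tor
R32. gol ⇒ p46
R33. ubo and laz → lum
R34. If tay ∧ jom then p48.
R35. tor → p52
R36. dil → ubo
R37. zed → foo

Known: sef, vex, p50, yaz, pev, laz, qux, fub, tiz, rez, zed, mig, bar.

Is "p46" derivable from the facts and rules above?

Forward chaining from the given facts derives: dax, nub, orv, kiv, jom, p49, foo, sil, p48, fen, ubo, p47, wib, vim, lum, cob, wol, mup, rab.
The only rule concluding p46 is R32, which needs gol; that is never established.

No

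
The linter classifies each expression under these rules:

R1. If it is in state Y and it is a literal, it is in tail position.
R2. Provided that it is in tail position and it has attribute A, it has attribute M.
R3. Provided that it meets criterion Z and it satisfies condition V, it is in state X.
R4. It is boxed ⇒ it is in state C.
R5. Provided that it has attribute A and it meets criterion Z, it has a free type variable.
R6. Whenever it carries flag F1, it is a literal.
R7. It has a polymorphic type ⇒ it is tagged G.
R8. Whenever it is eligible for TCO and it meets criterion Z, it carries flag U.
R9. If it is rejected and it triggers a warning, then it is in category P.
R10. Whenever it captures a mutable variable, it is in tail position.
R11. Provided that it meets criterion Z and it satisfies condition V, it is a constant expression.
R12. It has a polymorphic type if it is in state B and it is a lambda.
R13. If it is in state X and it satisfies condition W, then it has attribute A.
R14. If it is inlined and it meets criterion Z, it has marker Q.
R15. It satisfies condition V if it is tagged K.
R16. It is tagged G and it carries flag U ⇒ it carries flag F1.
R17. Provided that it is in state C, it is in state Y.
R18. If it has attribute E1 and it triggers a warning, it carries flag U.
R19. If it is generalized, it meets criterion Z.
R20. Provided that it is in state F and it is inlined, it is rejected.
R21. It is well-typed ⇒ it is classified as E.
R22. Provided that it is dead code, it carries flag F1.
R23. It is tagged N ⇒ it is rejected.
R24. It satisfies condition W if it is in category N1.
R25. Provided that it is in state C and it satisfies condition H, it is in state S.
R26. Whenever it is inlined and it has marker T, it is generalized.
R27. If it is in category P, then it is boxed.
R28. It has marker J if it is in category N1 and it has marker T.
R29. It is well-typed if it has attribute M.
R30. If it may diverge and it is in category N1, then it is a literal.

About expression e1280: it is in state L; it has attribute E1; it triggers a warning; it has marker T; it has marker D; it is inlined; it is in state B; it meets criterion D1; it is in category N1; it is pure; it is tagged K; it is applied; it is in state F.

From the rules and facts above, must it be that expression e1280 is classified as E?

No

Forward chaining from the given facts derives: satisfies condition V, carries flag U, is rejected, satisfies condition W, is generalized, has marker J, is in category P, meets criterion Z, is boxed, is in state X, is in state C, is a constant expression, has attribute A, has marker Q, is in state Y, has a free type variable.
The only rule concluding "it is classified as E" is R21, which needs "it is well-typed"; that is never established.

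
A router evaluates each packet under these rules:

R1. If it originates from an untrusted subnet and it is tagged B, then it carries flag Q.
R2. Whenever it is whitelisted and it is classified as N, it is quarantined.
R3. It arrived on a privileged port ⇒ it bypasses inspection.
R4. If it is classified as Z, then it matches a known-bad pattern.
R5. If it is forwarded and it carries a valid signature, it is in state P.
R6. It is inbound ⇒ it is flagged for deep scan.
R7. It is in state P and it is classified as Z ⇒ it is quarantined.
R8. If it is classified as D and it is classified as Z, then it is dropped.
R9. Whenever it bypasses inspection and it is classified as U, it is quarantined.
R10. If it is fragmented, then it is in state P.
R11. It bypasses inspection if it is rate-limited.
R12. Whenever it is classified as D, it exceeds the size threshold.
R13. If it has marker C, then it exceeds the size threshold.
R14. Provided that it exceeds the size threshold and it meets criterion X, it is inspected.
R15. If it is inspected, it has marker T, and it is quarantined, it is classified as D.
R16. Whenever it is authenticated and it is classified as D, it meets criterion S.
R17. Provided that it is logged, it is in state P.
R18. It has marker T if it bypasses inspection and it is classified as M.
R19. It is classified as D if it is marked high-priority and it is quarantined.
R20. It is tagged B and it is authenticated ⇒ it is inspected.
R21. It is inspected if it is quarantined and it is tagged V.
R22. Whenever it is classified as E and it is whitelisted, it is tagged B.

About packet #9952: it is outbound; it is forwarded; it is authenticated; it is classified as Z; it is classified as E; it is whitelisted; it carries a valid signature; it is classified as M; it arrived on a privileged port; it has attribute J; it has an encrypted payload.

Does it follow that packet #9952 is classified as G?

Forward chaining from the given facts derives: bypasses inspection, matches a known-bad pattern, is in state P, is quarantined, has marker T, is tagged B, is inspected, is classified as D, meets criterion S, is dropped, exceeds the size threshold.
No rule has "it is classified as G" as its conclusion, and it is not among the given facts.

No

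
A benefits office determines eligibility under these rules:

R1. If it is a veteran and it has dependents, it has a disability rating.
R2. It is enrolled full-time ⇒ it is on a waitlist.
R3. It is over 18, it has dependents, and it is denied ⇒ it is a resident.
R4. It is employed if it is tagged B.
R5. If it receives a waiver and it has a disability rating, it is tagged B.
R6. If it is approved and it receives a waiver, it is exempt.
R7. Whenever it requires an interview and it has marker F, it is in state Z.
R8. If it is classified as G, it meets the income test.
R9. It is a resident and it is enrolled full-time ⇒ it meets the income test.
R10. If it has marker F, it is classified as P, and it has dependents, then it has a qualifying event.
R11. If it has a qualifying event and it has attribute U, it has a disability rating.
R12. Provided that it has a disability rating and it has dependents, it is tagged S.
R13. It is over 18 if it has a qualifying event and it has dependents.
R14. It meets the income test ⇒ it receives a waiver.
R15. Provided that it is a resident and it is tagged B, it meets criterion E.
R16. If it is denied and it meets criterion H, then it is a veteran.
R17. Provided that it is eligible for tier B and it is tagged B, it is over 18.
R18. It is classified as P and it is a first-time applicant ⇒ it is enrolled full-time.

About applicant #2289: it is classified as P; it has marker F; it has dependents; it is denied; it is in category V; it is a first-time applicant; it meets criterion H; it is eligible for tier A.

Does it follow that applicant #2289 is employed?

Yes

By R10 (it has marker F, it is classified as P, it has dependents): it has a qualifying event.
By R13 (it has a qualifying event, it has dependents): it is over 18.
By R16 (it is denied, it meets criterion H): it is a veteran.
By R18 (it is classified as P, it is a first-time applicant): it is enrolled full-time.
By R1 (it is a veteran, it has dependents): it has a disability rating.
By R3 (it is over 18, it has dependents, it is denied): it is a resident.
By R9 (it is a resident, it is enrolled full-time): it meets the income test.
By R14 (it meets the income test): it receives a waiver.
By R5 (it receives a waiver, it has a disability rating): it is tagged B.
By R4 (it is tagged B): it is employed.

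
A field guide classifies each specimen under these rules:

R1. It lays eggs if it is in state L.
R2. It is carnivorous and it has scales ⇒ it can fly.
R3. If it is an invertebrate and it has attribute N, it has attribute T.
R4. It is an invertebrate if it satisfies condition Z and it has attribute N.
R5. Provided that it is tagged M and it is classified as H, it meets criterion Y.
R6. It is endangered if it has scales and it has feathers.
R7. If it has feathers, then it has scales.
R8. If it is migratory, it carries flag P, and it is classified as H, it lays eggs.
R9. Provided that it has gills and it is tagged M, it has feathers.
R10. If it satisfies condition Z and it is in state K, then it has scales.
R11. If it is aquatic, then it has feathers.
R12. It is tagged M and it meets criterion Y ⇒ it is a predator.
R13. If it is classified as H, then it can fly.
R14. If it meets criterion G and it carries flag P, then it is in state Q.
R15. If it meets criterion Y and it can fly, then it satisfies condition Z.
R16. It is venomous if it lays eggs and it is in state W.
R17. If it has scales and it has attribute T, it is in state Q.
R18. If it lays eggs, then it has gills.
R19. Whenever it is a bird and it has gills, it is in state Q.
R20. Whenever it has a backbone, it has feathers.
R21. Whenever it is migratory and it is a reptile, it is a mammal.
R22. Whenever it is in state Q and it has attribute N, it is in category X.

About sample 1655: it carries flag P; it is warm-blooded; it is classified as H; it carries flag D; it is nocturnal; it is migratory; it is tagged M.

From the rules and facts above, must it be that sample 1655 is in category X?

Forward chaining from the given facts derives: meets criterion Y, lays eggs, is a predator, can fly, satisfies condition Z, has gills, has feathers, has scales, is endangered.
The only rule concluding "it is in category X" is R22, which needs "it is in state Q"; that is never established.

No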